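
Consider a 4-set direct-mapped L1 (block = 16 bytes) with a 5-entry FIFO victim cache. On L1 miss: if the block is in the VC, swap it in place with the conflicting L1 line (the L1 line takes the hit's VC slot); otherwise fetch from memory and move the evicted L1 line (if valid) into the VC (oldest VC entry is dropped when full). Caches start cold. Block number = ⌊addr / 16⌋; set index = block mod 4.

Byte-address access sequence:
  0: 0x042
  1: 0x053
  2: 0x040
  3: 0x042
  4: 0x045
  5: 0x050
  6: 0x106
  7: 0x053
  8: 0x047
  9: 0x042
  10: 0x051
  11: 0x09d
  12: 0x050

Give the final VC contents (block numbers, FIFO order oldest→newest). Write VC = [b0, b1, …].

VC = [16, 9]

0: 0x42 (blk 4, set 0) → MISS  vc=[]
1: 0x53 (blk 5, set 1) → MISS  vc=[]
2: 0x40 (blk 4, set 0) → L1-HIT  vc=[]
3: 0x42 (blk 4, set 0) → L1-HIT  vc=[]
4: 0x45 (blk 4, set 0) → L1-HIT  vc=[]
5: 0x50 (blk 5, set 1) → L1-HIT  vc=[]
6: 0x106 (blk 16, set 0) → MISS  vc=[4]
7: 0x53 (blk 5, set 1) → L1-HIT  vc=[4]
8: 0x47 (blk 4, set 0) → VC-HIT  vc=[16]
9: 0x42 (blk 4, set 0) → L1-HIT  vc=[16]
10: 0x51 (blk 5, set 1) → L1-HIT  vc=[16]
11: 0x9d (blk 9, set 1) → MISS  vc=[16, 5]
12: 0x50 (blk 5, set 1) → VC-HIT  vc=[16, 9]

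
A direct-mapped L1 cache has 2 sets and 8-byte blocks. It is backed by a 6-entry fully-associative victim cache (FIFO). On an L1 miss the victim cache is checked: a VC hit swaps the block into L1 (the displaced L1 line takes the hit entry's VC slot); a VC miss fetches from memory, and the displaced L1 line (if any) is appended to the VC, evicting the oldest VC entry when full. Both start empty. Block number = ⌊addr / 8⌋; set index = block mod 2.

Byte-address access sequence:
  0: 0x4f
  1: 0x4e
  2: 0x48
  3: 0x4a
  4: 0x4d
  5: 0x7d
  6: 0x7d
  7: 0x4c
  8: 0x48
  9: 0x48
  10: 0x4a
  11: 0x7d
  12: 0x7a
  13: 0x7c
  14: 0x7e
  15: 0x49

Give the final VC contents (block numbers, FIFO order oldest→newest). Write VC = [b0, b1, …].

VC = [15]

  [0] addr=0x4f blk=9 s=1: MISS | VC []
  [1] addr=0x4e blk=9 s=1: L1-HIT | VC []
  [2] addr=0x48 blk=9 s=1: L1-HIT | VC []
  [3] addr=0x4a blk=9 s=1: L1-HIT | VC []
  [4] addr=0x4d blk=9 s=1: L1-HIT | VC []
  [5] addr=0x7d blk=15 s=1: MISS | VC [9]
  [6] addr=0x7d blk=15 s=1: L1-HIT | VC [9]
  [7] addr=0x4c blk=9 s=1: VC-HIT | VC [15]
  [8] addr=0x48 blk=9 s=1: L1-HIT | VC [15]
  [9] addr=0x48 blk=9 s=1: L1-HIT | VC [15]
  [10] addr=0x4a blk=9 s=1: L1-HIT | VC [15]
  [11] addr=0x7d blk=15 s=1: VC-HIT | VC [9]
  [12] addr=0x7a blk=15 s=1: L1-HIT | VC [9]
  [13] addr=0x7c blk=15 s=1: L1-HIT | VC [9]
  [14] addr=0x7e blk=15 s=1: L1-HIT | VC [9]
  [15] addr=0x49 blk=9 s=1: VC-HIT | VC [15]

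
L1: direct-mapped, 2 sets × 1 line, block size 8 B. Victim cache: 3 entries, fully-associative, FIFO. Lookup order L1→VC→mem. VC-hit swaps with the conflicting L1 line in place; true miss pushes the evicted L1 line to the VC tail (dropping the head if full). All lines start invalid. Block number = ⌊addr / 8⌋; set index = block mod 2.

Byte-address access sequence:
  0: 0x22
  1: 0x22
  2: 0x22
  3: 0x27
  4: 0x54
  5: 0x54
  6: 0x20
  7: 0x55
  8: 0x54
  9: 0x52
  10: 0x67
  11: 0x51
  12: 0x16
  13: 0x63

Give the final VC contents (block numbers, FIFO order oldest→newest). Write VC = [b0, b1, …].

VC = [4, 2, 10]

#0 0x22→b4/s0 MISS; vc=[]
#1 0x22→b4/s0 L1-HIT; vc=[]
#2 0x22→b4/s0 L1-HIT; vc=[]
#3 0x27→b4/s0 L1-HIT; vc=[]
#4 0x54→b10/s0 MISS; vc=[4]
#5 0x54→b10/s0 L1-HIT; vc=[4]
#6 0x20→b4/s0 VC-HIT; vc=[10]
#7 0x55→b10/s0 VC-HIT; vc=[4]
#8 0x54→b10/s0 L1-HIT; vc=[4]
#9 0x52→b10/s0 L1-HIT; vc=[4]
#10 0x67→b12/s0 MISS; vc=[4,10]
#11 0x51→b10/s0 VC-HIT; vc=[4,12]
#12 0x16→b2/s0 MISS; vc=[4,12,10]
#13 0x63→b12/s0 VC-HIT; vc=[4,2,10]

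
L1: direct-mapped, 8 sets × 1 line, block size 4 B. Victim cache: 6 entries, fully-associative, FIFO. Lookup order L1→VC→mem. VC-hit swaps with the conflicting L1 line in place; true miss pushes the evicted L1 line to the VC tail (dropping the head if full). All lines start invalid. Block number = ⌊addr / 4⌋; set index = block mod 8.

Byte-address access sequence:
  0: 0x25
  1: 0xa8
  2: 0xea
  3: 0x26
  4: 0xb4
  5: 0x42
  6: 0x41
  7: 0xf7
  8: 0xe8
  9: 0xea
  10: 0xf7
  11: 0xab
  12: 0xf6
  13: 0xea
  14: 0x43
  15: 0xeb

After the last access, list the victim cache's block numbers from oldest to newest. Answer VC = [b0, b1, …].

VC = [42, 45]

0: 0x25 (blk 9, set 1) → MISS  vc=[]
1: 0xa8 (blk 42, set 2) → MISS  vc=[]
2: 0xea (blk 58, set 2) → MISS  vc=[42]
3: 0x26 (blk 9, set 1) → L1-HIT  vc=[42]
4: 0xb4 (blk 45, set 5) → MISS  vc=[42]
5: 0x42 (blk 16, set 0) → MISS  vc=[42]
6: 0x41 (blk 16, set 0) → L1-HIT  vc=[42]
7: 0xf7 (blk 61, set 5) → MISS  vc=[42, 45]
8: 0xe8 (blk 58, set 2) → L1-HIT  vc=[42, 45]
9: 0xea (blk 58, set 2) → L1-HIT  vc=[42, 45]
10: 0xf7 (blk 61, set 5) → L1-HIT  vc=[42, 45]
11: 0xab (blk 42, set 2) → VC-HIT  vc=[58, 45]
12: 0xf6 (blk 61, set 5) → L1-HIT  vc=[58, 45]
13: 0xea (blk 58, set 2) → VC-HIT  vc=[42, 45]
14: 0x43 (blk 16, set 0) → L1-HIT  vc=[42, 45]
15: 0xeb (blk 58, set 2) → L1-HIT  vc=[42, 45]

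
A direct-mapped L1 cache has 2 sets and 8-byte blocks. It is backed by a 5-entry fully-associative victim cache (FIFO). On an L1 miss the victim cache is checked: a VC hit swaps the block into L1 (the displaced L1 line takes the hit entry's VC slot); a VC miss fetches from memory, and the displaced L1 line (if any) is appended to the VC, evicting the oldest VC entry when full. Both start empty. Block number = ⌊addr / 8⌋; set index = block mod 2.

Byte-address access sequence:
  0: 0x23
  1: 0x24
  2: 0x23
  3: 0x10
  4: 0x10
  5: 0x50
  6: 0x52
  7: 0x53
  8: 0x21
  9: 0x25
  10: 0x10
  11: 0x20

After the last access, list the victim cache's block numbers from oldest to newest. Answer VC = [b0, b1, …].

0: 0x23 (blk 4, set 0) → MISS  vc=[]
1: 0x24 (blk 4, set 0) → L1-HIT  vc=[]
2: 0x23 (blk 4, set 0) → L1-HIT  vc=[]
3: 0x10 (blk 2, set 0) → MISS  vc=[4]
4: 0x10 (blk 2, set 0) → L1-HIT  vc=[4]
5: 0x50 (blk 10, set 0) → MISS  vc=[4, 2]
6: 0x52 (blk 10, set 0) → L1-HIT  vc=[4, 2]
7: 0x53 (blk 10, set 0) → L1-HIT  vc=[4, 2]
8: 0x21 (blk 4, set 0) → VC-HIT  vc=[10, 2]
9: 0x25 (blk 4, set 0) → L1-HIT  vc=[10, 2]
10: 0x10 (blk 2, set 0) → VC-HIT  vc=[10, 4]
11: 0x20 (blk 4, set 0) → VC-HIT  vc=[10, 2]

VC = [10, 2]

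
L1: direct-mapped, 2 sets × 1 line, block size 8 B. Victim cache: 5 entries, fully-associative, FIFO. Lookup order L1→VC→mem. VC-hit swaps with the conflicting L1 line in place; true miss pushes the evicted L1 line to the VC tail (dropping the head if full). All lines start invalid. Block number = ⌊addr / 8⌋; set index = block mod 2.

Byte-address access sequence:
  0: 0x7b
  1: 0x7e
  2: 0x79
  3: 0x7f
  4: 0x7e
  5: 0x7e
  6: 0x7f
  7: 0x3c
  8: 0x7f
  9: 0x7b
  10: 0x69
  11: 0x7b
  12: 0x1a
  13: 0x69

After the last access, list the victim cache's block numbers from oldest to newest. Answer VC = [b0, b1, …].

VC = [7, 3, 15]

#0 0x7b→b15/s1 MISS; vc=[]
#1 0x7e→b15/s1 L1-HIT; vc=[]
#2 0x79→b15/s1 L1-HIT; vc=[]
#3 0x7f→b15/s1 L1-HIT; vc=[]
#4 0x7e→b15/s1 L1-HIT; vc=[]
#5 0x7e→b15/s1 L1-HIT; vc=[]
#6 0x7f→b15/s1 L1-HIT; vc=[]
#7 0x3c→b7/s1 MISS; vc=[15]
#8 0x7f→b15/s1 VC-HIT; vc=[7]
#9 0x7b→b15/s1 L1-HIT; vc=[7]
#10 0x69→b13/s1 MISS; vc=[7,15]
#11 0x7b→b15/s1 VC-HIT; vc=[7,13]
#12 0x1a→b3/s1 MISS; vc=[7,13,15]
#13 0x69→b13/s1 VC-HIT; vc=[7,3,15]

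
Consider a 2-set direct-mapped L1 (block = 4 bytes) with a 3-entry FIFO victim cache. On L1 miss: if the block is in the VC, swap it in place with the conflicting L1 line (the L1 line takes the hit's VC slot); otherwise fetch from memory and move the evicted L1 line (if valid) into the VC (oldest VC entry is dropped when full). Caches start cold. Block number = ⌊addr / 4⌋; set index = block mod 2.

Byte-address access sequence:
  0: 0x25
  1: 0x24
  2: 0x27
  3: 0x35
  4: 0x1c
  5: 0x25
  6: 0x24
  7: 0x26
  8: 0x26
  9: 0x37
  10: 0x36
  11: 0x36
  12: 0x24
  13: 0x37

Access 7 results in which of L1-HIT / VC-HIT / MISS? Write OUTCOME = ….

OUTCOME = L1-HIT

0: 0x25 (blk 9, set 1) → MISS  vc=[]
1: 0x24 (blk 9, set 1) → L1-HIT  vc=[]
2: 0x27 (blk 9, set 1) → L1-HIT  vc=[]
3: 0x35 (blk 13, set 1) → MISS  vc=[9]
4: 0x1c (blk 7, set 1) → MISS  vc=[9, 13]
5: 0x25 (blk 9, set 1) → VC-HIT  vc=[7, 13]
6: 0x24 (blk 9, set 1) → L1-HIT  vc=[7, 13]
7: 0x26 (blk 9, set 1) → L1-HIT  vc=[7, 13]
8: 0x26 (blk 9, set 1) → L1-HIT  vc=[7, 13]
9: 0x37 (blk 13, set 1) → VC-HIT  vc=[7, 9]
10: 0x36 (blk 13, set 1) → L1-HIT  vc=[7, 9]
11: 0x36 (blk 13, set 1) → L1-HIT  vc=[7, 9]
12: 0x24 (blk 9, set 1) → VC-HIT  vc=[7, 13]
13: 0x37 (blk 13, set 1) → VC-HIT  vc=[7, 9]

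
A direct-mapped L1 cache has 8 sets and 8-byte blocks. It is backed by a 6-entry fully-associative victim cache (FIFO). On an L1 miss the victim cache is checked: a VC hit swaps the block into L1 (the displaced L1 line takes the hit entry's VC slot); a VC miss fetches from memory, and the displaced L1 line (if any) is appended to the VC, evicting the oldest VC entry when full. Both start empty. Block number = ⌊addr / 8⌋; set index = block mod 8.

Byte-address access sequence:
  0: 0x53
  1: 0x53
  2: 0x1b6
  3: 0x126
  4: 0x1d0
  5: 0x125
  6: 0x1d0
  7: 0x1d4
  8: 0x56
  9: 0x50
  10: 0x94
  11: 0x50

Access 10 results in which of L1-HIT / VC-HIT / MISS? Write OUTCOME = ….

  [0] addr=0x53 blk=10 s=2: MISS | VC []
  [1] addr=0x53 blk=10 s=2: L1-HIT | VC []
  [2] addr=0x1b6 blk=54 s=6: MISS | VC []
  [3] addr=0x126 blk=36 s=4: MISS | VC []
  [4] addr=0x1d0 blk=58 s=2: MISS | VC [10]
  [5] addr=0x125 blk=36 s=4: L1-HIT | VC [10]
  [6] addr=0x1d0 blk=58 s=2: L1-HIT | VC [10]
  [7] addr=0x1d4 blk=58 s=2: L1-HIT | VC [10]
  [8] addr=0x56 blk=10 s=2: VC-HIT | VC [58]
  [9] addr=0x50 blk=10 s=2: L1-HIT | VC [58]
  [10] addr=0x94 blk=18 s=2: MISS | VC [58, 10]
  [11] addr=0x50 blk=10 s=2: VC-HIT | VC [58, 18]

OUTCOME = MISS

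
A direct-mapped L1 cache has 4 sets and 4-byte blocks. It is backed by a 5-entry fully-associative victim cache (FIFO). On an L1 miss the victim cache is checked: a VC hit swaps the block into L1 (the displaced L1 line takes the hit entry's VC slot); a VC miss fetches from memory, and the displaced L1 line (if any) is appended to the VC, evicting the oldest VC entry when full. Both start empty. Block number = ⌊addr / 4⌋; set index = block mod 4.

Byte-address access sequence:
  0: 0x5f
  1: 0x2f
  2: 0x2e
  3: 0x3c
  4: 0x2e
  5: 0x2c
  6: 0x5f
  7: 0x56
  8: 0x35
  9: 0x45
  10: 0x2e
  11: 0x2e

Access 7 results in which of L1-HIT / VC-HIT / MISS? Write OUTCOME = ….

  [0] addr=0x5f blk=23 s=3: MISS | VC []
  [1] addr=0x2f blk=11 s=3: MISS | VC [23]
  [2] addr=0x2e blk=11 s=3: L1-HIT | VC [23]
  [3] addr=0x3c blk=15 s=3: MISS | VC [23, 11]
  [4] addr=0x2e blk=11 s=3: VC-HIT | VC [23, 15]
  [5] addr=0x2c blk=11 s=3: L1-HIT | VC [23, 15]
  [6] addr=0x5f blk=23 s=3: VC-HIT | VC [11, 15]
  [7] addr=0x56 blk=21 s=1: MISS | VC [11, 15]
  [8] addr=0x35 blk=13 s=1: MISS | VC [11, 15, 21]
  [9] addr=0x45 blk=17 s=1: MISS | VC [11, 15, 21, 13]
  [10] addr=0x2e blk=11 s=3: VC-HIT | VC [23, 15, 21, 13]
  [11] addr=0x2e blk=11 s=3: L1-HIT | VC [23, 15, 21, 13]

OUTCOME = MISS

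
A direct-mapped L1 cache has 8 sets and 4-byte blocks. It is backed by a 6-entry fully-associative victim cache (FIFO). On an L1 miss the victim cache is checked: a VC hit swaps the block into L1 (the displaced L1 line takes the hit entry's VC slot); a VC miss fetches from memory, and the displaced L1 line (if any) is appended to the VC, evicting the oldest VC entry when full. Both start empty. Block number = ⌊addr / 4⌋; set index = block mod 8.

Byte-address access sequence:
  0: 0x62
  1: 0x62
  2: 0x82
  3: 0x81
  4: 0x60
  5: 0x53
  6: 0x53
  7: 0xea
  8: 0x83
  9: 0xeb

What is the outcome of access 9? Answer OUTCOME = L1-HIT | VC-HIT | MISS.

  [0] addr=0x62 blk=24 s=0: MISS | VC []
  [1] addr=0x62 blk=24 s=0: L1-HIT | VC []
  [2] addr=0x82 blk=32 s=0: MISS | VC [24]
  [3] addr=0x81 blk=32 s=0: L1-HIT | VC [24]
  [4] addr=0x60 blk=24 s=0: VC-HIT | VC [32]
  [5] addr=0x53 blk=20 s=4: MISS | VC [32]
  [6] addr=0x53 blk=20 s=4: L1-HIT | VC [32]
  [7] addr=0xea blk=58 s=2: MISS | VC [32]
  [8] addr=0x83 blk=32 s=0: VC-HIT | VC [24]
  [9] addr=0xeb blk=58 s=2: L1-HIT | VC [24]

OUTCOME = L1-HIT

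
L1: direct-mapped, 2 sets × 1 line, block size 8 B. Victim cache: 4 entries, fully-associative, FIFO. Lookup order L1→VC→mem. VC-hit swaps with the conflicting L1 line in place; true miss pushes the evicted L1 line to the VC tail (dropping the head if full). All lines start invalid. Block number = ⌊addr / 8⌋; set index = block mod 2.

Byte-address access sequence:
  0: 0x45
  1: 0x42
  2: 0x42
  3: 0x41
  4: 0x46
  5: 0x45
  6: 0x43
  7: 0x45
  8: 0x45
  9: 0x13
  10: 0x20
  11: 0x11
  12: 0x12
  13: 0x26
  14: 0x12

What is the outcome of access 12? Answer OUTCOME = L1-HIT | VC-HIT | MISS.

0: 0x45 (blk 8, set 0) → MISS  vc=[]
1: 0x42 (blk 8, set 0) → L1-HIT  vc=[]
2: 0x42 (blk 8, set 0) → L1-HIT  vc=[]
3: 0x41 (blk 8, set 0) → L1-HIT  vc=[]
4: 0x46 (blk 8, set 0) → L1-HIT  vc=[]
5: 0x45 (blk 8, set 0) → L1-HIT  vc=[]
6: 0x43 (blk 8, set 0) → L1-HIT  vc=[]
7: 0x45 (blk 8, set 0) → L1-HIT  vc=[]
8: 0x45 (blk 8, set 0) → L1-HIT  vc=[]
9: 0x13 (blk 2, set 0) → MISS  vc=[8]
10: 0x20 (blk 4, set 0) → MISS  vc=[8, 2]
11: 0x11 (blk 2, set 0) → VC-HIT  vc=[8, 4]
12: 0x12 (blk 2, set 0) → L1-HIT  vc=[8, 4]
13: 0x26 (blk 4, set 0) → VC-HIT  vc=[8, 2]
14: 0x12 (blk 2, set 0) → VC-HIT  vc=[8, 4]

OUTCOME = L1-HIT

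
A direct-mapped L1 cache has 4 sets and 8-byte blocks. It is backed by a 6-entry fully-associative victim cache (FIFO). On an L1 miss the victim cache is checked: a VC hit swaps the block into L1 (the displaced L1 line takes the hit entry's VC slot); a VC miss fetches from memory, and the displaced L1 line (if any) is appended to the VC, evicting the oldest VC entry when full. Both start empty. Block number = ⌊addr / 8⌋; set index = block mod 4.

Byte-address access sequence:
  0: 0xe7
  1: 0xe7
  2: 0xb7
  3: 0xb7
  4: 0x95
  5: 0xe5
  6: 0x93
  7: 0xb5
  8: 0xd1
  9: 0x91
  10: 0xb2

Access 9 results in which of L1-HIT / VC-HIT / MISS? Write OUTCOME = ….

#0 0xe7→b28/s0 MISS; vc=[]
#1 0xe7→b28/s0 L1-HIT; vc=[]
#2 0xb7→b22/s2 MISS; vc=[]
#3 0xb7→b22/s2 L1-HIT; vc=[]
#4 0x95→b18/s2 MISS; vc=[22]
#5 0xe5→b28/s0 L1-HIT; vc=[22]
#6 0x93→b18/s2 L1-HIT; vc=[22]
#7 0xb5→b22/s2 VC-HIT; vc=[18]
#8 0xd1→b26/s2 MISS; vc=[18,22]
#9 0x91→b18/s2 VC-HIT; vc=[26,22]
#10 0xb2→b22/s2 VC-HIT; vc=[26,18]

OUTCOME = VC-HIT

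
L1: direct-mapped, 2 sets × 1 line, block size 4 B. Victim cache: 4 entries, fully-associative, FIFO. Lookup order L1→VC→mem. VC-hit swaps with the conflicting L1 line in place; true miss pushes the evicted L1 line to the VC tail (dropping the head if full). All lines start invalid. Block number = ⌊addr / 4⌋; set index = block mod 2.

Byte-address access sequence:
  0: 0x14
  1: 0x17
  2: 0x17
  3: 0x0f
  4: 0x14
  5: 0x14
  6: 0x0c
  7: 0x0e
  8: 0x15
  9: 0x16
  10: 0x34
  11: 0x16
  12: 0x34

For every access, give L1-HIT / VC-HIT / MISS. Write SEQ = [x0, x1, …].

SEQ = [MISS, L1-HIT, L1-HIT, MISS, VC-HIT, L1-HIT, VC-HIT, L1-HIT, VC-HIT, L1-HIT, MISS, VC-HIT, VC-HIT]

  [0] addr=0x14 blk=5 s=1: MISS | VC []
  [1] addr=0x17 blk=5 s=1: L1-HIT | VC []
  [2] addr=0x17 blk=5 s=1: L1-HIT | VC []
  [3] addr=0xf blk=3 s=1: MISS | VC [5]
  [4] addr=0x14 blk=5 s=1: VC-HIT | VC [3]
  [5] addr=0x14 blk=5 s=1: L1-HIT | VC [3]
  [6] addr=0xc blk=3 s=1: VC-HIT | VC [5]
  [7] addr=0xe blk=3 s=1: L1-HIT | VC [5]
  [8] addr=0x15 blk=5 s=1: VC-HIT | VC [3]
  [9] addr=0x16 blk=5 s=1: L1-HIT | VC [3]
  [10] addr=0x34 blk=13 s=1: MISS | VC [3, 5]
  [11] addr=0x16 blk=5 s=1: VC-HIT | VC [3, 13]
  [12] addr=0x34 blk=13 s=1: VC-HIT | VC [3, 5]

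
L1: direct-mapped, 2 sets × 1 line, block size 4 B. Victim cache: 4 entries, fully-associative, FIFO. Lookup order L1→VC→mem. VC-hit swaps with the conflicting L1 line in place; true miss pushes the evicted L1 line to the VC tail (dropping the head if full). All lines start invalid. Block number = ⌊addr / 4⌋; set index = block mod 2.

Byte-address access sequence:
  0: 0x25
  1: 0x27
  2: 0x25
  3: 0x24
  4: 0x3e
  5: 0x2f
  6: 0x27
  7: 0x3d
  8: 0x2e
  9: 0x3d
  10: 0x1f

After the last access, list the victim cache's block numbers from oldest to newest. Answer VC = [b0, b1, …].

VC = [11, 9, 15]

#0 0x25→b9/s1 MISS; vc=[]
#1 0x27→b9/s1 L1-HIT; vc=[]
#2 0x25→b9/s1 L1-HIT; vc=[]
#3 0x24→b9/s1 L1-HIT; vc=[]
#4 0x3e→b15/s1 MISS; vc=[9]
#5 0x2f→b11/s1 MISS; vc=[9,15]
#6 0x27→b9/s1 VC-HIT; vc=[11,15]
#7 0x3d→b15/s1 VC-HIT; vc=[11,9]
#8 0x2e→b11/s1 VC-HIT; vc=[15,9]
#9 0x3d→b15/s1 VC-HIT; vc=[11,9]
#10 0x1f→b7/s1 MISS; vc=[11,9,15]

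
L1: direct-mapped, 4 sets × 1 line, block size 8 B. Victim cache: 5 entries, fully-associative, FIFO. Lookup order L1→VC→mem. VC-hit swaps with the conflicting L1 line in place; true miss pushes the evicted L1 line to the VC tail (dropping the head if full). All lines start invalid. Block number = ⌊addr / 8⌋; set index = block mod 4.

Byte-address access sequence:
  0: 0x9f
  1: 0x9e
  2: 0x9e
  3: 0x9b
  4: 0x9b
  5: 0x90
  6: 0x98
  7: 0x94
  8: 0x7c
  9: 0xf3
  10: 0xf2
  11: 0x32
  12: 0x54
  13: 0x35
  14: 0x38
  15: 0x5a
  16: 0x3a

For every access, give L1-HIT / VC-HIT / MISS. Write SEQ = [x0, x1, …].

0: 0x9f (blk 19, set 3) → MISS  vc=[]
1: 0x9e (blk 19, set 3) → L1-HIT  vc=[]
2: 0x9e (blk 19, set 3) → L1-HIT  vc=[]
3: 0x9b (blk 19, set 3) → L1-HIT  vc=[]
4: 0x9b (blk 19, set 3) → L1-HIT  vc=[]
5: 0x90 (blk 18, set 2) → MISS  vc=[]
6: 0x98 (blk 19, set 3) → L1-HIT  vc=[]
7: 0x94 (blk 18, set 2) → L1-HIT  vc=[]
8: 0x7c (blk 15, set 3) → MISS  vc=[19]
9: 0xf3 (blk 30, set 2) → MISS  vc=[19, 18]
10: 0xf2 (blk 30, set 2) → L1-HIT  vc=[19, 18]
11: 0x32 (blk 6, set 2) → MISS  vc=[19, 18, 30]
12: 0x54 (blk 10, set 2) → MISS  vc=[19, 18, 30, 6]
13: 0x35 (blk 6, set 2) → VC-HIT  vc=[19, 18, 30, 10]
14: 0x38 (blk 7, set 3) → MISS  vc=[19, 18, 30, 10, 15]
15: 0x5a (blk 11, set 3) → MISS  vc=[18, 30, 10, 15, 7]
16: 0x3a (blk 7, set 3) → VC-HIT  vc=[18, 30, 10, 15, 11]

SEQ = [MISS, L1-HIT, L1-HIT, L1-HIT, L1-HIT, MISS, L1-HIT, L1-HIT, MISS, MISS, L1-HIT, MISS, MISS, VC-HIT, MISS, MISS, VC-HIT]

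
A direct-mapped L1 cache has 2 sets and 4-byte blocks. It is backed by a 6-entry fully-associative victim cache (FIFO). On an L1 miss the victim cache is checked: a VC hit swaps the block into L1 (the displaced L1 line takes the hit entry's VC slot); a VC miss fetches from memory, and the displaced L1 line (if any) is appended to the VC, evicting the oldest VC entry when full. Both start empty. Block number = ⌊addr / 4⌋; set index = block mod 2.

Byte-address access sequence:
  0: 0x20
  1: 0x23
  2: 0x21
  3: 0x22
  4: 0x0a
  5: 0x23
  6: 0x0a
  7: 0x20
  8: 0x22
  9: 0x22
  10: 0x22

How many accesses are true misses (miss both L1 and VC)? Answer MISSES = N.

0: 0x20 (blk 8, set 0) → MISS  vc=[]
1: 0x23 (blk 8, set 0) → L1-HIT  vc=[]
2: 0x21 (blk 8, set 0) → L1-HIT  vc=[]
3: 0x22 (blk 8, set 0) → L1-HIT  vc=[]
4: 0xa (blk 2, set 0) → MISS  vc=[8]
5: 0x23 (blk 8, set 0) → VC-HIT  vc=[2]
6: 0xa (blk 2, set 0) → VC-HIT  vc=[8]
7: 0x20 (blk 8, set 0) → VC-HIT  vc=[2]
8: 0x22 (blk 8, set 0) → L1-HIT  vc=[2]
9: 0x22 (blk 8, set 0) → L1-HIT  vc=[2]
10: 0x22 (blk 8, set 0) → L1-HIT  vc=[2]

MISSES = 2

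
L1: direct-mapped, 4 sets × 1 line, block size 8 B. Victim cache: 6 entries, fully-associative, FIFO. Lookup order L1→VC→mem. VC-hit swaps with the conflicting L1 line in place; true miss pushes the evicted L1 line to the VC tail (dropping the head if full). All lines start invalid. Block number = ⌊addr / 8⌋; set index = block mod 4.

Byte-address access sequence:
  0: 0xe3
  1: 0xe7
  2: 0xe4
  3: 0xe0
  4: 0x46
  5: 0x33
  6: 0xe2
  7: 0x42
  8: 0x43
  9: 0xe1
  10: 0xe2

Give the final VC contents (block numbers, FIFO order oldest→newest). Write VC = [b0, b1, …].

VC = [8]

  [0] addr=0xe3 blk=28 s=0: MISS | VC []
  [1] addr=0xe7 blk=28 s=0: L1-HIT | VC []
  [2] addr=0xe4 blk=28 s=0: L1-HIT | VC []
  [3] addr=0xe0 blk=28 s=0: L1-HIT | VC []
  [4] addr=0x46 blk=8 s=0: MISS | VC [28]
  [5] addr=0x33 blk=6 s=2: MISS | VC [28]
  [6] addr=0xe2 blk=28 s=0: VC-HIT | VC [8]
  [7] addr=0x42 blk=8 s=0: VC-HIT | VC [28]
  [8] addr=0x43 blk=8 s=0: L1-HIT | VC [28]
  [9] addr=0xe1 blk=28 s=0: VC-HIT | VC [8]
  [10] addr=0xe2 blk=28 s=0: L1-HIT | VC [8]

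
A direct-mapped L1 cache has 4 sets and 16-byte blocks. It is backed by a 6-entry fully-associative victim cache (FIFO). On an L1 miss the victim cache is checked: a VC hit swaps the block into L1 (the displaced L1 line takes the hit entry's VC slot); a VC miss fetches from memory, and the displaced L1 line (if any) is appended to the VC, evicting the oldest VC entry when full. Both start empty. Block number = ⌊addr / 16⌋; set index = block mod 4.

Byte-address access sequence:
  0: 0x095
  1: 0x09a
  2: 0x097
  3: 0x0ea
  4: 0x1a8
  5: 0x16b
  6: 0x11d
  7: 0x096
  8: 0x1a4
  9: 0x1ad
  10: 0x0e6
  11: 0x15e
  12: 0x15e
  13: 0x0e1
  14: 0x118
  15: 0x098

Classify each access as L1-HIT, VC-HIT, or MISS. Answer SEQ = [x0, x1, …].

#0 0x95→b9/s1 MISS; vc=[]
#1 0x9a→b9/s1 L1-HIT; vc=[]
#2 0x97→b9/s1 L1-HIT; vc=[]
#3 0xea→b14/s2 MISS; vc=[]
#4 0x1a8→b26/s2 MISS; vc=[14]
#5 0x16b→b22/s2 MISS; vc=[14,26]
#6 0x11d→b17/s1 MISS; vc=[14,26,9]
#7 0x96→b9/s1 VC-HIT; vc=[14,26,17]
#8 0x1a4→b26/s2 VC-HIT; vc=[14,22,17]
#9 0x1ad→b26/s2 L1-HIT; vc=[14,22,17]
#10 0xe6→b14/s2 VC-HIT; vc=[26,22,17]
#11 0x15e→b21/s1 MISS; vc=[26,22,17,9]
#12 0x15e→b21/s1 L1-HIT; vc=[26,22,17,9]
#13 0xe1→b14/s2 L1-HIT; vc=[26,22,17,9]
#14 0x118→b17/s1 VC-HIT; vc=[26,22,21,9]
#15 0x98→b9/s1 VC-HIT; vc=[26,22,21,17]

SEQ = [MISS, L1-HIT, L1-HIT, MISS, MISS, MISS, MISS, VC-HIT, VC-HIT, L1-HIT, VC-HIT, MISS, L1-HIT, L1-HIT, VC-HIT, VC-HIT]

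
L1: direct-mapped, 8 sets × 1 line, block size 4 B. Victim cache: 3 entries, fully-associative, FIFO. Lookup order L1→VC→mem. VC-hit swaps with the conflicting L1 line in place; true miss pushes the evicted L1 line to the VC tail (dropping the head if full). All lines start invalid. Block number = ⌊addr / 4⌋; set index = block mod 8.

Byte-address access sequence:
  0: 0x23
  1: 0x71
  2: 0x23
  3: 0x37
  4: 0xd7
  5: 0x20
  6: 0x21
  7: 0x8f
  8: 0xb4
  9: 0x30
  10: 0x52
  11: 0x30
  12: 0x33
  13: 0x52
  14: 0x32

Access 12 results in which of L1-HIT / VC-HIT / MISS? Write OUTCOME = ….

OUTCOME = L1-HIT

#0 0x23→b8/s0 MISS; vc=[]
#1 0x71→b28/s4 MISS; vc=[]
#2 0x23→b8/s0 L1-HIT; vc=[]
#3 0x37→b13/s5 MISS; vc=[]
#4 0xd7→b53/s5 MISS; vc=[13]
#5 0x20→b8/s0 L1-HIT; vc=[13]
#6 0x21→b8/s0 L1-HIT; vc=[13]
#7 0x8f→b35/s3 MISS; vc=[13]
#8 0xb4→b45/s5 MISS; vc=[13,53]
#9 0x30→b12/s4 MISS; vc=[13,53,28]
#10 0x52→b20/s4 MISS; vc=[53,28,12]
#11 0x30→b12/s4 VC-HIT; vc=[53,28,20]
#12 0x33→b12/s4 L1-HIT; vc=[53,28,20]
#13 0x52→b20/s4 VC-HIT; vc=[53,28,12]
#14 0x32→b12/s4 VC-HIT; vc=[53,28,20]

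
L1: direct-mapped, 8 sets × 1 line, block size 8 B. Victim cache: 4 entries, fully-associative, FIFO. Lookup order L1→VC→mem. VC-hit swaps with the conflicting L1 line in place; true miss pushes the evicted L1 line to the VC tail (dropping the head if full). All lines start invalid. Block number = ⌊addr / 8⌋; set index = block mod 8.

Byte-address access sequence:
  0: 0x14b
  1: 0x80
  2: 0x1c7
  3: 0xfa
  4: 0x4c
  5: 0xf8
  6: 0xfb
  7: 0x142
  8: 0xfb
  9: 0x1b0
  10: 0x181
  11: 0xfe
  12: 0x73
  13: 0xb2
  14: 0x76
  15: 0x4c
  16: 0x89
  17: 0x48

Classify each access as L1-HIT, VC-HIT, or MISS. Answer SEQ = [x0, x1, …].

SEQ = [MISS, MISS, MISS, MISS, MISS, L1-HIT, L1-HIT, MISS, L1-HIT, MISS, MISS, L1-HIT, MISS, MISS, VC-HIT, L1-HIT, MISS, VC-HIT]

0: 0x14b (blk 41, set 1) → MISS  vc=[]
1: 0x80 (blk 16, set 0) → MISS  vc=[]
2: 0x1c7 (blk 56, set 0) → MISS  vc=[16]
3: 0xfa (blk 31, set 7) → MISS  vc=[16]
4: 0x4c (blk 9, set 1) → MISS  vc=[16, 41]
5: 0xf8 (blk 31, set 7) → L1-HIT  vc=[16, 41]
6: 0xfb (blk 31, set 7) → L1-HIT  vc=[16, 41]
7: 0x142 (blk 40, set 0) → MISS  vc=[16, 41, 56]
8: 0xfb (blk 31, set 7) → L1-HIT  vc=[16, 41, 56]
9: 0x1b0 (blk 54, set 6) → MISS  vc=[16, 41, 56]
10: 0x181 (blk 48, set 0) → MISS  vc=[16, 41, 56, 40]
11: 0xfe (blk 31, set 7) → L1-HIT  vc=[16, 41, 56, 40]
12: 0x73 (blk 14, set 6) → MISS  vc=[41, 56, 40, 54]
13: 0xb2 (blk 22, set 6) → MISS  vc=[56, 40, 54, 14]
14: 0x76 (blk 14, set 6) → VC-HIT  vc=[56, 40, 54, 22]
15: 0x4c (blk 9, set 1) → L1-HIT  vc=[56, 40, 54, 22]
16: 0x89 (blk 17, set 1) → MISS  vc=[40, 54, 22, 9]
17: 0x48 (blk 9, set 1) → VC-HIT  vc=[40, 54, 22, 17]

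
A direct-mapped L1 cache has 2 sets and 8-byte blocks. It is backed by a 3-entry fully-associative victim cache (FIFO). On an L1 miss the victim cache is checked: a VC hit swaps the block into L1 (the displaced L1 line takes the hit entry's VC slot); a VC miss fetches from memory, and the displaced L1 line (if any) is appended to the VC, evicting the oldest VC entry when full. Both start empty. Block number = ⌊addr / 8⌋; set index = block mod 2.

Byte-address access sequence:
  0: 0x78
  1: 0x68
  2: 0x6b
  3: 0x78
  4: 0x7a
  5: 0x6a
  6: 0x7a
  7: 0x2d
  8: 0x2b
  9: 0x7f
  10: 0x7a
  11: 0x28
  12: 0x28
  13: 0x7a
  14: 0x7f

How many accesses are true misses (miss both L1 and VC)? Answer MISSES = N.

MISSES = 3

0: 0x78 (blk 15, set 1) → MISS  vc=[]
1: 0x68 (blk 13, set 1) → MISS  vc=[15]
2: 0x6b (blk 13, set 1) → L1-HIT  vc=[15]
3: 0x78 (blk 15, set 1) → VC-HIT  vc=[13]
4: 0x7a (blk 15, set 1) → L1-HIT  vc=[13]
5: 0x6a (blk 13, set 1) → VC-HIT  vc=[15]
6: 0x7a (blk 15, set 1) → VC-HIT  vc=[13]
7: 0x2d (blk 5, set 1) → MISS  vc=[13, 15]
8: 0x2b (blk 5, set 1) → L1-HIT  vc=[13, 15]
9: 0x7f (blk 15, set 1) → VC-HIT  vc=[13, 5]
10: 0x7a (blk 15, set 1) → L1-HIT  vc=[13, 5]
11: 0x28 (blk 5, set 1) → VC-HIT  vc=[13, 15]
12: 0x28 (blk 5, set 1) → L1-HIT  vc=[13, 15]
13: 0x7a (blk 15, set 1) → VC-HIT  vc=[13, 5]
14: 0x7f (blk 15, set 1) → L1-HIT  vc=[13, 5]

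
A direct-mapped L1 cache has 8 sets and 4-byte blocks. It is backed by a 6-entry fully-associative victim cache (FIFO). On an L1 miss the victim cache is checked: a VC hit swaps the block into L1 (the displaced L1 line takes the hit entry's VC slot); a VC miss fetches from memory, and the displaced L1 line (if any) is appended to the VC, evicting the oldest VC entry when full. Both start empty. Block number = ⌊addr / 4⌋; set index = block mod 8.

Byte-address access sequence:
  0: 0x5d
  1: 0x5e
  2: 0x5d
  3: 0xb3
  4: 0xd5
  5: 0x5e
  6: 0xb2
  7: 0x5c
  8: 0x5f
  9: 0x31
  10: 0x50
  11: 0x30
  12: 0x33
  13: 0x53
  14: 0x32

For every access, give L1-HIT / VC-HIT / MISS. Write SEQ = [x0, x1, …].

SEQ = [MISS, L1-HIT, L1-HIT, MISS, MISS, L1-HIT, L1-HIT, L1-HIT, L1-HIT, MISS, MISS, VC-HIT, L1-HIT, VC-HIT, VC-HIT]

#0 0x5d→b23/s7 MISS; vc=[]
#1 0x5e→b23/s7 L1-HIT; vc=[]
#2 0x5d→b23/s7 L1-HIT; vc=[]
#3 0xb3→b44/s4 MISS; vc=[]
#4 0xd5→b53/s5 MISS; vc=[]
#5 0x5e→b23/s7 L1-HIT; vc=[]
#6 0xb2→b44/s4 L1-HIT; vc=[]
#7 0x5c→b23/s7 L1-HIT; vc=[]
#8 0x5f→b23/s7 L1-HIT; vc=[]
#9 0x31→b12/s4 MISS; vc=[44]
#10 0x50→b20/s4 MISS; vc=[44,12]
#11 0x30→b12/s4 VC-HIT; vc=[44,20]
#12 0x33→b12/s4 L1-HIT; vc=[44,20]
#13 0x53→b20/s4 VC-HIT; vc=[44,12]
#14 0x32→b12/s4 VC-HIT; vc=[44,20]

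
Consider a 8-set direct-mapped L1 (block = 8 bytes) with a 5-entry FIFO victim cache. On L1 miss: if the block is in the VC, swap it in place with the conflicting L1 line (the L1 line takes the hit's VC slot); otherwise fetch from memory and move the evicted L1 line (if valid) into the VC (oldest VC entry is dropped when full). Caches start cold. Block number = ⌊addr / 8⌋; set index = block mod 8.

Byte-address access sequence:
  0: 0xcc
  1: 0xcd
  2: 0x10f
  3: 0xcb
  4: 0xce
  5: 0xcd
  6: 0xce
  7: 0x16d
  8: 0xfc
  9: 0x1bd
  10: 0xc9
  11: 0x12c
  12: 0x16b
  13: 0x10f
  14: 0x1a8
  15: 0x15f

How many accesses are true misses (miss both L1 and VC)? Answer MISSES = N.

  [0] addr=0xcc blk=25 s=1: MISS | VC []
  [1] addr=0xcd blk=25 s=1: L1-HIT | VC []
  [2] addr=0x10f blk=33 s=1: MISS | VC [25]
  [3] addr=0xcb blk=25 s=1: VC-HIT | VC [33]
  [4] addr=0xce blk=25 s=1: L1-HIT | VC [33]
  [5] addr=0xcd blk=25 s=1: L1-HIT | VC [33]
  [6] addr=0xce blk=25 s=1: L1-HIT | VC [33]
  [7] addr=0x16d blk=45 s=5: MISS | VC [33]
  [8] addr=0xfc blk=31 s=7: MISS | VC [33]
  [9] addr=0x1bd blk=55 s=7: MISS | VC [33, 31]
  [10] addr=0xc9 blk=25 s=1: L1-HIT | VC [33, 31]
  [11] addr=0x12c blk=37 s=5: MISS | VC [33, 31, 45]
  [12] addr=0x16b blk=45 s=5: VC-HIT | VC [33, 31, 37]
  [13] addr=0x10f blk=33 s=1: VC-HIT | VC [25, 31, 37]
  [14] addr=0x1a8 blk=53 s=5: MISS | VC [25, 31, 37, 45]
  [15] addr=0x15f blk=43 s=3: MISS | VC [25, 31, 37, 45]

MISSES = 8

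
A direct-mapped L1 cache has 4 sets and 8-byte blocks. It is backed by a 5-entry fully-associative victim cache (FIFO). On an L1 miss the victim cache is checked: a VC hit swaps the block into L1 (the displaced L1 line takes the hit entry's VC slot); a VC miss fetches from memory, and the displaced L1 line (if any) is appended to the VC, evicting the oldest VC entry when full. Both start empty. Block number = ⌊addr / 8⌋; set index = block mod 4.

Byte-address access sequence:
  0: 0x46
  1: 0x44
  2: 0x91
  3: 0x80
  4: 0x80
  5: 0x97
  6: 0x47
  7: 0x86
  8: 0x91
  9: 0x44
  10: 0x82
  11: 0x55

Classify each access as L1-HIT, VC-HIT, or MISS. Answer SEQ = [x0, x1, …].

SEQ = [MISS, L1-HIT, MISS, MISS, L1-HIT, L1-HIT, VC-HIT, VC-HIT, L1-HIT, VC-HIT, VC-HIT, MISS]

  [0] addr=0x46 blk=8 s=0: MISS | VC []
  [1] addr=0x44 blk=8 s=0: L1-HIT | VC []
  [2] addr=0x91 blk=18 s=2: MISS | VC []
  [3] addr=0x80 blk=16 s=0: MISS | VC [8]
  [4] addr=0x80 blk=16 s=0: L1-HIT | VC [8]
  [5] addr=0x97 blk=18 s=2: L1-HIT | VC [8]
  [6] addr=0x47 blk=8 s=0: VC-HIT | VC [16]
  [7] addr=0x86 blk=16 s=0: VC-HIT | VC [8]
  [8] addr=0x91 blk=18 s=2: L1-HIT | VC [8]
  [9] addr=0x44 blk=8 s=0: VC-HIT | VC [16]
  [10] addr=0x82 blk=16 s=0: VC-HIT | VC [8]
  [11] addr=0x55 blk=10 s=2: MISS | VC [8, 18]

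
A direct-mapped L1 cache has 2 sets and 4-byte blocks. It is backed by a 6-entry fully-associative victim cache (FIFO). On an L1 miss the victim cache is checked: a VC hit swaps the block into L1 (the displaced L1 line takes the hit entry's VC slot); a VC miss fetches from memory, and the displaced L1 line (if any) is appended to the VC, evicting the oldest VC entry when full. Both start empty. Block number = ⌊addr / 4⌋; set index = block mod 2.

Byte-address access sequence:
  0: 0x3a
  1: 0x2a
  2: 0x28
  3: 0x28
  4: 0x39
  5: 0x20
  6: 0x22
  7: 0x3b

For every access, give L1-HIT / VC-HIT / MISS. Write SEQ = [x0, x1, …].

  [0] addr=0x3a blk=14 s=0: MISS | VC []
  [1] addr=0x2a blk=10 s=0: MISS | VC [14]
  [2] addr=0x28 blk=10 s=0: L1-HIT | VC [14]
  [3] addr=0x28 blk=10 s=0: L1-HIT | VC [14]
  [4] addr=0x39 blk=14 s=0: VC-HIT | VC [10]
  [5] addr=0x20 blk=8 s=0: MISS | VC [10, 14]
  [6] addr=0x22 blk=8 s=0: L1-HIT | VC [10, 14]
  [7] addr=0x3b blk=14 s=0: VC-HIT | VC [10, 8]

SEQ = [MISS, MISS, L1-HIT, L1-HIT, VC-HIT, MISS, L1-HIT, VC-HIT]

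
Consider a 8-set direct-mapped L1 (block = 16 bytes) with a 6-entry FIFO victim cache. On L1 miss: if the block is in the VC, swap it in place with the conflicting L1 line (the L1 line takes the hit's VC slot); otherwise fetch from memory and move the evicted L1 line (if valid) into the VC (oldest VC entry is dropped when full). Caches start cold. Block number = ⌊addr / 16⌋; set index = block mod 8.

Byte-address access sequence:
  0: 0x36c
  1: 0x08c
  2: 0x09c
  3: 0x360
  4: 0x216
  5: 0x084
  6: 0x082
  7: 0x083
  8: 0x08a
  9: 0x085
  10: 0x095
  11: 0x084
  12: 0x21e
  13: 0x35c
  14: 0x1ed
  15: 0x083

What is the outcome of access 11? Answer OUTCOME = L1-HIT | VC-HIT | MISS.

  [0] addr=0x36c blk=54 s=6: MISS | VC []
  [1] addr=0x8c blk=8 s=0: MISS | VC []
  [2] addr=0x9c blk=9 s=1: MISS | VC []
  [3] addr=0x360 blk=54 s=6: L1-HIT | VC []
  [4] addr=0x216 blk=33 s=1: MISS | VC [9]
  [5] addr=0x84 blk=8 s=0: L1-HIT | VC [9]
  [6] addr=0x82 blk=8 s=0: L1-HIT | VC [9]
  [7] addr=0x83 blk=8 s=0: L1-HIT | VC [9]
  [8] addr=0x8a blk=8 s=0: L1-HIT | VC [9]
  [9] addr=0x85 blk=8 s=0: L1-HIT | VC [9]
  [10] addr=0x95 blk=9 s=1: VC-HIT | VC [33]
  [11] addr=0x84 blk=8 s=0: L1-HIT | VC [33]
  [12] addr=0x21e blk=33 s=1: VC-HIT | VC [9]
  [13] addr=0x35c blk=53 s=5: MISS | VC [9]
  [14] addr=0x1ed blk=30 s=6: MISS | VC [9, 54]
  [15] addr=0x83 blk=8 s=0: L1-HIT | VC [9, 54]

OUTCOME = L1-HIT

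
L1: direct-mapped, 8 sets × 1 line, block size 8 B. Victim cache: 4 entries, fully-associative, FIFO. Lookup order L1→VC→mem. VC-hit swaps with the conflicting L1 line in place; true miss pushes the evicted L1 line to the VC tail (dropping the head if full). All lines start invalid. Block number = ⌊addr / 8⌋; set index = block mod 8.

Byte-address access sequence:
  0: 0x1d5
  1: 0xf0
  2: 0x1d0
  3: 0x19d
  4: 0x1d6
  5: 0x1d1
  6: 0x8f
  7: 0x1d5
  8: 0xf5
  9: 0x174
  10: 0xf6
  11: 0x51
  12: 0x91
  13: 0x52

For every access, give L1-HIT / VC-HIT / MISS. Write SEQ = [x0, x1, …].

SEQ = [MISS, MISS, L1-HIT, MISS, L1-HIT, L1-HIT, MISS, L1-HIT, L1-HIT, MISS, VC-HIT, MISS, MISS, VC-HIT]

#0 0x1d5→b58/s2 MISS; vc=[]
#1 0xf0→b30/s6 MISS; vc=[]
#2 0x1d0→b58/s2 L1-HIT; vc=[]
#3 0x19d→b51/s3 MISS; vc=[]
#4 0x1d6→b58/s2 L1-HIT; vc=[]
#5 0x1d1→b58/s2 L1-HIT; vc=[]
#6 0x8f→b17/s1 MISS; vc=[]
#7 0x1d5→b58/s2 L1-HIT; vc=[]
#8 0xf5→b30/s6 L1-HIT; vc=[]
#9 0x174→b46/s6 MISS; vc=[30]
#10 0xf6→b30/s6 VC-HIT; vc=[46]
#11 0x51→b10/s2 MISS; vc=[46,58]
#12 0x91→b18/s2 MISS; vc=[46,58,10]
#13 0x52→b10/s2 VC-HIT; vc=[46,58,18]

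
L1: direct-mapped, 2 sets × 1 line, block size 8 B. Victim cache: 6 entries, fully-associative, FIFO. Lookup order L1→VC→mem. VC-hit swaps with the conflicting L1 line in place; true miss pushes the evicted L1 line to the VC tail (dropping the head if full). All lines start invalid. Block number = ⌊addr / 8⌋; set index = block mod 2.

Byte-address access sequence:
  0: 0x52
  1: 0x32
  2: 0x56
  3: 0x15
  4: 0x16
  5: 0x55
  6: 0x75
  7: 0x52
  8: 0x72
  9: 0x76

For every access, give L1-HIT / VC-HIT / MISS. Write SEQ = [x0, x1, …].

  [0] addr=0x52 blk=10 s=0: MISS | VC []
  [1] addr=0x32 blk=6 s=0: MISS | VC [10]
  [2] addr=0x56 blk=10 s=0: VC-HIT | VC [6]
  [3] addr=0x15 blk=2 s=0: MISS | VC [6, 10]
  [4] addr=0x16 blk=2 s=0: L1-HIT | VC [6, 10]
  [5] addr=0x55 blk=10 s=0: VC-HIT | VC [6, 2]
  [6] addr=0x75 blk=14 s=0: MISS | VC [6, 2, 10]
  [7] addr=0x52 blk=10 s=0: VC-HIT | VC [6, 2, 14]
  [8] addr=0x72 blk=14 s=0: VC-HIT | VC [6, 2, 10]
  [9] addr=0x76 blk=14 s=0: L1-HIT | VC [6, 2, 10]

SEQ = [MISS, MISS, VC-HIT, MISS, L1-HIT, VC-HIT, MISS, VC-HIT, VC-HIT, L1-HIT]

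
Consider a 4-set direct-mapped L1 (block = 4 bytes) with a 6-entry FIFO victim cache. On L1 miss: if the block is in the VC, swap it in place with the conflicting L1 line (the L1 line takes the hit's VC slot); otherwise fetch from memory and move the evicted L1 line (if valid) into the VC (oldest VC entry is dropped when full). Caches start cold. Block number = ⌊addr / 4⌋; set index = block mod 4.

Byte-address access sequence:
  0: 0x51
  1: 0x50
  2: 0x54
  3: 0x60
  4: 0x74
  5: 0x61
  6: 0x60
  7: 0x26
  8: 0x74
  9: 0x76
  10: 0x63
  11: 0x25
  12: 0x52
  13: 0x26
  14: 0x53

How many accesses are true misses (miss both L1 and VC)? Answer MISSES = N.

MISSES = 5

#0 0x51→b20/s0 MISS; vc=[]
#1 0x50→b20/s0 L1-HIT; vc=[]
#2 0x54→b21/s1 MISS; vc=[]
#3 0x60→b24/s0 MISS; vc=[20]
#4 0x74→b29/s1 MISS; vc=[20,21]
#5 0x61→b24/s0 L1-HIT; vc=[20,21]
#6 0x60→b24/s0 L1-HIT; vc=[20,21]
#7 0x26→b9/s1 MISS; vc=[20,21,29]
#8 0x74→b29/s1 VC-HIT; vc=[20,21,9]
#9 0x76→b29/s1 L1-HIT; vc=[20,21,9]
#10 0x63→b24/s0 L1-HIT; vc=[20,21,9]
#11 0x25→b9/s1 VC-HIT; vc=[20,21,29]
#12 0x52→b20/s0 VC-HIT; vc=[24,21,29]
#13 0x26→b9/s1 L1-HIT; vc=[24,21,29]
#14 0x53→b20/s0 L1-HIT; vc=[24,21,29]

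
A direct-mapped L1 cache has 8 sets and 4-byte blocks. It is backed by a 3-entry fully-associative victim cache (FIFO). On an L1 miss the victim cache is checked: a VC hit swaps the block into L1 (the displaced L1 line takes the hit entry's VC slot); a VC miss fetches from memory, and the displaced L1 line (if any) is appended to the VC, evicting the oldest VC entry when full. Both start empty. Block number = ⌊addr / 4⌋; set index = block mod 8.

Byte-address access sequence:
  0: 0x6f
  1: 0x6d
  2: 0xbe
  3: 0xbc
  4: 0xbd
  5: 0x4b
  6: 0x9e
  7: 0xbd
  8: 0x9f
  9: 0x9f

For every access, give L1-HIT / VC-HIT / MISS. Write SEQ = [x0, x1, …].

SEQ = [MISS, L1-HIT, MISS, L1-HIT, L1-HIT, MISS, MISS, VC-HIT, VC-HIT, L1-HIT]

  [0] addr=0x6f blk=27 s=3: MISS | VC []
  [1] addr=0x6d blk=27 s=3: L1-HIT | VC []
  [2] addr=0xbe blk=47 s=7: MISS | VC []
  [3] addr=0xbc blk=47 s=7: L1-HIT | VC []
  [4] addr=0xbd blk=47 s=7: L1-HIT | VC []
  [5] addr=0x4b blk=18 s=2: MISS | VC []
  [6] addr=0x9e blk=39 s=7: MISS | VC [47]
  [7] addr=0xbd blk=47 s=7: VC-HIT | VC [39]
  [8] addr=0x9f blk=39 s=7: VC-HIT | VC [47]
  [9] addr=0x9f blk=39 s=7: L1-HIT | VC [47]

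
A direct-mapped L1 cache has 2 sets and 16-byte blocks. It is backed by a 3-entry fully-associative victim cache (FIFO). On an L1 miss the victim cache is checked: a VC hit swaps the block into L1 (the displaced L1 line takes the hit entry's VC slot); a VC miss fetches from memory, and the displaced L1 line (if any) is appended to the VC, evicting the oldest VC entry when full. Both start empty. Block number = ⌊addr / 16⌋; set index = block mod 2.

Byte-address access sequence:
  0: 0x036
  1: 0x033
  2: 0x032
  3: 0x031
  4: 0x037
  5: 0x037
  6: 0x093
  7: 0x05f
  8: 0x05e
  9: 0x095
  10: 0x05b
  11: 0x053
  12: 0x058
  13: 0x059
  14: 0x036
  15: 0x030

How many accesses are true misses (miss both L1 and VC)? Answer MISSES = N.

  [0] addr=0x36 blk=3 s=1: MISS | VC []
  [1] addr=0x33 blk=3 s=1: L1-HIT | VC []
  [2] addr=0x32 blk=3 s=1: L1-HIT | VC []
  [3] addr=0x31 blk=3 s=1: L1-HIT | VC []
  [4] addr=0x37 blk=3 s=1: L1-HIT | VC []
  [5] addr=0x37 blk=3 s=1: L1-HIT | VC []
  [6] addr=0x93 blk=9 s=1: MISS | VC [3]
  [7] addr=0x5f blk=5 s=1: MISS | VC [3, 9]
  [8] addr=0x5e blk=5 s=1: L1-HIT | VC [3, 9]
  [9] addr=0x95 blk=9 s=1: VC-HIT | VC [3, 5]
  [10] addr=0x5b blk=5 s=1: VC-HIT | VC [3, 9]
  [11] addr=0x53 blk=5 s=1: L1-HIT | VC [3, 9]
  [12] addr=0x58 blk=5 s=1: L1-HIT | VC [3, 9]
  [13] addr=0x59 blk=5 s=1: L1-HIT | VC [3, 9]
  [14] addr=0x36 blk=3 s=1: VC-HIT | VC [5, 9]
  [15] addr=0x30 blk=3 s=1: L1-HIT | VC [5, 9]

MISSES = 3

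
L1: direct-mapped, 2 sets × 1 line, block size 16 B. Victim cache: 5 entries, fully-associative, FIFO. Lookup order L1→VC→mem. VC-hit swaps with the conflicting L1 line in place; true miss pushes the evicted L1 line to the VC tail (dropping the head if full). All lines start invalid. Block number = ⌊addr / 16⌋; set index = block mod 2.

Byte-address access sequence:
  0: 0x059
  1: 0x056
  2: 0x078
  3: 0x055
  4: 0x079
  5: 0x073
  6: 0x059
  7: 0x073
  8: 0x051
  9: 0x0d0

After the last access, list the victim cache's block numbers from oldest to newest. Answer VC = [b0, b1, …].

VC = [7, 5]

0: 0x59 (blk 5, set 1) → MISS  vc=[]
1: 0x56 (blk 5, set 1) → L1-HIT  vc=[]
2: 0x78 (blk 7, set 1) → MISS  vc=[5]
3: 0x55 (blk 5, set 1) → VC-HIT  vc=[7]
4: 0x79 (blk 7, set 1) → VC-HIT  vc=[5]
5: 0x73 (blk 7, set 1) → L1-HIT  vc=[5]
6: 0x59 (blk 5, set 1) → VC-HIT  vc=[7]
7: 0x73 (blk 7, set 1) → VC-HIT  vc=[5]
8: 0x51 (blk 5, set 1) → VC-HIT  vc=[7]
9: 0xd0 (blk 13, set 1) → MISS  vc=[7, 5]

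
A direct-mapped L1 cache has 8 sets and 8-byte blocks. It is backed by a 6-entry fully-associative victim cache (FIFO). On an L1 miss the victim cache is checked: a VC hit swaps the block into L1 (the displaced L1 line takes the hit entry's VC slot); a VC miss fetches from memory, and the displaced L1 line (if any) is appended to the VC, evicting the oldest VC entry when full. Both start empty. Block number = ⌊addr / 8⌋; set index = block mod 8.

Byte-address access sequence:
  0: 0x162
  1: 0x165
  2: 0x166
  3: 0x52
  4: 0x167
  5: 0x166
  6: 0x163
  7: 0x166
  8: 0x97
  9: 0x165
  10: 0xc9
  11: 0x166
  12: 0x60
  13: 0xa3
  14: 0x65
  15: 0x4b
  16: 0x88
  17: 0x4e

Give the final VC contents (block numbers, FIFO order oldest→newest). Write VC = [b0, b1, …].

VC = [10, 44, 20, 25, 17]

0: 0x162 (blk 44, set 4) → MISS  vc=[]
1: 0x165 (blk 44, set 4) → L1-HIT  vc=[]
2: 0x166 (blk 44, set 4) → L1-HIT  vc=[]
3: 0x52 (blk 10, set 2) → MISS  vc=[]
4: 0x167 (blk 44, set 4) → L1-HIT  vc=[]
5: 0x166 (blk 44, set 4) → L1-HIT  vc=[]
6: 0x163 (blk 44, set 4) → L1-HIT  vc=[]
7: 0x166 (blk 44, set 4) → L1-HIT  vc=[]
8: 0x97 (blk 18, set 2) → MISS  vc=[10]
9: 0x165 (blk 44, set 4) → L1-HIT  vc=[10]
10: 0xc9 (blk 25, set 1) → MISS  vc=[10]
11: 0x166 (blk 44, set 4) → L1-HIT  vc=[10]
12: 0x60 (blk 12, set 4) → MISS  vc=[10, 44]
13: 0xa3 (blk 20, set 4) → MISS  vc=[10, 44, 12]
14: 0x65 (blk 12, set 4) → VC-HIT  vc=[10, 44, 20]
15: 0x4b (blk 9, set 1) → MISS  vc=[10, 44, 20, 25]
16: 0x88 (blk 17, set 1) → MISS  vc=[10, 44, 20, 25, 9]
17: 0x4e (blk 9, set 1) → VC-HIT  vc=[10, 44, 20, 25, 17]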